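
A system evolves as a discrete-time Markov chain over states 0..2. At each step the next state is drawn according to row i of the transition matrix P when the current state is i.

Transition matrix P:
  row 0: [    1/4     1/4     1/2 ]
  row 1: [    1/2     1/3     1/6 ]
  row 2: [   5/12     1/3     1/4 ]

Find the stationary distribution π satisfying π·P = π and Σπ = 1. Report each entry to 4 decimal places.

Balance equations π_j = Σ_i π_i·P[i][j]:
  π_0 = 1/4·π_0 + 1/2·π_1 + 5/12·π_2
  π_1 = 1/4·π_0 + 1/3·π_1 + 1/3·π_2
  normalize: π_0 + π_1 + π_2 = 1
Solving the linear system gives exactly π = [64/169, 51/169, 54/169].

π = [0.3787, 0.3018, 0.3195]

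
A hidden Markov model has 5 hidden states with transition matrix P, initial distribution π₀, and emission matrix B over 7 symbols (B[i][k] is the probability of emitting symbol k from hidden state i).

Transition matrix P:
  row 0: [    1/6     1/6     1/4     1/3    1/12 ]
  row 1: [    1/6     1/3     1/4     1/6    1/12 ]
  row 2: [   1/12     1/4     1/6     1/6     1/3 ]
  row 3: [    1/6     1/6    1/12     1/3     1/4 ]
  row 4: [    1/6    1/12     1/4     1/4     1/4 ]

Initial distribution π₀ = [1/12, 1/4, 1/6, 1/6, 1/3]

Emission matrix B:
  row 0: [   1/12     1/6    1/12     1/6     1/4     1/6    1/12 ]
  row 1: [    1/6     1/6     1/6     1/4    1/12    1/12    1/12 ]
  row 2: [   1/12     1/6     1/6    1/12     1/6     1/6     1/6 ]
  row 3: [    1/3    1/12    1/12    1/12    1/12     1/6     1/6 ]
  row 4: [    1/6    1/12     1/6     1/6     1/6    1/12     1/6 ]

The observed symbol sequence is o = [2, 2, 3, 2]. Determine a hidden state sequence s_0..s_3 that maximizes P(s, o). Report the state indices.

t=0: δ = [6.944e-03, 4.167e-02, 2.778e-02, 1.389e-02, 5.556e-02]  (obs o_0=2)
t=1: δ = [7.716e-04, 2.315e-03, 2.315e-03, 1.157e-03, 2.315e-03]  ψ = [4, 1, 4, 4, 4]  (obs o_1=2)
t=2: δ = [6.430e-05, 1.929e-04, 4.823e-05, 4.823e-05, 1.286e-04]  ψ = [1, 1, 1, 4, 2]  (obs o_2=3)
t=3: δ = [2.679e-06, 1.072e-05, 8.038e-06, 2.679e-06, 5.358e-06]  ψ = [1, 1, 1, 1, 4]  (obs o_3=2)
backtrack: best end state = 1; path = [1, 1, 1, 1]

path = [1, 1, 1, 1]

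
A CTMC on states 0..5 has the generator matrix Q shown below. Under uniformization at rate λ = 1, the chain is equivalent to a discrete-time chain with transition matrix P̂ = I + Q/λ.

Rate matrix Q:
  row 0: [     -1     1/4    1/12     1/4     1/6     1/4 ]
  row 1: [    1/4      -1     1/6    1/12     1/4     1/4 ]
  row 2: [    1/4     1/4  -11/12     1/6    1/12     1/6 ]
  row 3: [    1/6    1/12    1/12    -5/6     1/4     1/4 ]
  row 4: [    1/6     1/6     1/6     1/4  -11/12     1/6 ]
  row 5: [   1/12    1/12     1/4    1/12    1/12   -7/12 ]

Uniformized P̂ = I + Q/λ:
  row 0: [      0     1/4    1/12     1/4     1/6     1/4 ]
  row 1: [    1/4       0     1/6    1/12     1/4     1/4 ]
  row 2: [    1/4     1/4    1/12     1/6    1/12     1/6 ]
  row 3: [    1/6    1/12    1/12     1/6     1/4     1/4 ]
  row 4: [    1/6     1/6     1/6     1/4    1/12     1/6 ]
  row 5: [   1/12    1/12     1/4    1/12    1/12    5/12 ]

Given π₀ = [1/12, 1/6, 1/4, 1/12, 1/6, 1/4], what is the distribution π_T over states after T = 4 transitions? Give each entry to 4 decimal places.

π = [0.1438, 0.1336, 0.1515, 0.1571, 0.1436, 0.2704]

t=0: π = [0.0833, 0.1667, 0.2500, 0.0833, 0.1667, 0.2500]
t=1: π = [0.1667, 0.1389, 0.1528, 0.1528, 0.1319, 0.2569]
t=2: π = [0.1418, 0.1360, 0.1487, 0.1586, 0.1458, 0.2691]
t=3: π = [0.1443, 0.1326, 0.1517, 0.1569, 0.1442, 0.2703]
t=4: π = [0.1438, 0.1336, 0.1515, 0.1571, 0.1436, 0.2704]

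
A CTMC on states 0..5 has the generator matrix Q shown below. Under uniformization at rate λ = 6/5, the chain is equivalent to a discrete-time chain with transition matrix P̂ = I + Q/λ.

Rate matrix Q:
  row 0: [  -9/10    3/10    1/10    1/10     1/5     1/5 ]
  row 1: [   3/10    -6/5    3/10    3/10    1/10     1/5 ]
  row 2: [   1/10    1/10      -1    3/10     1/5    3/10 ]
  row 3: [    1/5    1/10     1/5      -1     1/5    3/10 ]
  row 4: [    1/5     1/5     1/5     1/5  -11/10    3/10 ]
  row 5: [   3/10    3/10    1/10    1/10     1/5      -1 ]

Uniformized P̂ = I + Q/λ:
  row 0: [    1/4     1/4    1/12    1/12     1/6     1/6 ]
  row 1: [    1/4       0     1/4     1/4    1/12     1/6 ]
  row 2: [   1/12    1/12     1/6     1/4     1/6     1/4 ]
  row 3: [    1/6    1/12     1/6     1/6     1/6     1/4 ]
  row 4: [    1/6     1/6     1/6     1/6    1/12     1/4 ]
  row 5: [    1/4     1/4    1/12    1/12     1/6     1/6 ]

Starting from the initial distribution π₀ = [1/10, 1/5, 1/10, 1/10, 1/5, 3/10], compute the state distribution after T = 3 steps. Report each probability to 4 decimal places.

π = [0.2008, 0.1501, 0.1455, 0.1576, 0.1422, 0.2038]

t=0: π = [0.1000, 0.2000, 0.1000, 0.1000, 0.2000, 0.3000]
t=1: π = [0.2083, 0.1500, 0.1500, 0.1583, 0.1333, 0.2000]
t=2: π = [0.2007, 0.1500, 0.1451, 0.1576, 0.1431, 0.2035]
t=3: π = [0.2008, 0.1501, 0.1455, 0.1576, 0.1422, 0.2038]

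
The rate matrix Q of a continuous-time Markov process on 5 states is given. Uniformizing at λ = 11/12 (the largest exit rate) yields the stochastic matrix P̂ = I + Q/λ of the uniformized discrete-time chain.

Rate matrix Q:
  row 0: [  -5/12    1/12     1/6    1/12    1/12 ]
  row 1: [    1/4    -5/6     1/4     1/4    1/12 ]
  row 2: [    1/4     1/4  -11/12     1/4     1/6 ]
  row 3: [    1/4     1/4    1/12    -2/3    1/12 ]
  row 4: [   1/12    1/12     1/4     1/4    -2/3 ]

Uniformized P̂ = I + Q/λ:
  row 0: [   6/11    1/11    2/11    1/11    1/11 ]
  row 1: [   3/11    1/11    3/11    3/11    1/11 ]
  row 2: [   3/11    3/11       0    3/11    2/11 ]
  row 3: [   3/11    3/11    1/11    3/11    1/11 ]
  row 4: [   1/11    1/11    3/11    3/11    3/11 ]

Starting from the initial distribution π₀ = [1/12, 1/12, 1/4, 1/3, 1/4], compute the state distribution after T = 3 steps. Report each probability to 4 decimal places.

t=0: π = [0.0833, 0.0833, 0.2500, 0.3333, 0.2500]
t=1: π = [0.2500, 0.1970, 0.1364, 0.2576, 0.1591]
t=2: π = [0.3120, 0.1625, 0.1660, 0.2273, 0.1322]
t=3: π = [0.3338, 0.1624, 0.1578, 0.2160, 0.1300]

π = [0.3338, 0.1624, 0.1578, 0.2160, 0.1300]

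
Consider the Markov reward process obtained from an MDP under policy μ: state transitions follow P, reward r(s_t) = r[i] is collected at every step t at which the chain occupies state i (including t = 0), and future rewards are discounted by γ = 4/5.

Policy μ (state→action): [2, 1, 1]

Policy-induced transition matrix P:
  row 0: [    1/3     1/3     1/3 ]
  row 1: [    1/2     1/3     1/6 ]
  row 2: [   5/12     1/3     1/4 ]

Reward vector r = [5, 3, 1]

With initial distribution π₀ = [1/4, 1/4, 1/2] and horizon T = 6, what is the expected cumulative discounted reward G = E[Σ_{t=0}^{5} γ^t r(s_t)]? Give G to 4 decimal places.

G = 11.4145

t=0: π = [0.2500, 0.2500, 0.5000], E[r] = 2.5000, γ^t·E[r] = 2.500000, running G = 2.500000
t=1: π = [0.4167, 0.3333, 0.2500], E[r] = 3.3333, γ^t·E[r] = 2.666667, running G = 5.166667
t=2: π = [0.4097, 0.3333, 0.2569], E[r] = 3.3056, γ^t·E[r] = 2.115556, running G = 7.282222
t=3: π = [0.4103, 0.3333, 0.2564], E[r] = 3.3079, γ^t·E[r] = 1.693630, running G = 8.975852
t=4: π = [0.4103, 0.3333, 0.2564], E[r] = 3.3077, γ^t·E[r] = 1.354825, running G = 10.330677
t=5: π = [0.4103, 0.3333, 0.2564], E[r] = 3.3077, γ^t·E[r] = 1.083865, running G = 11.414542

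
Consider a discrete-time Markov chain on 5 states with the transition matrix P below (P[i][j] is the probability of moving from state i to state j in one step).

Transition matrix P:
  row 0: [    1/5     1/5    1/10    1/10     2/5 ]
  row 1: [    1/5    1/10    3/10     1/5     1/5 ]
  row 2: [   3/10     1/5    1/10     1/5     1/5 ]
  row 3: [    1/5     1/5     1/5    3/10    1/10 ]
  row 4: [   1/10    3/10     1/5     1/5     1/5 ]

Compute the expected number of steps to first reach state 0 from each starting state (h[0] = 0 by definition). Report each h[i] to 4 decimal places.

h = [0.0000, 4.9046, 4.4959, 4.8910, 5.4360]

First-step conditioning: h[0] = 0; for i ≠ 0, h[i] = 1 + Σ_k P[i][k]·h[k].
  h[1] = 1 + 1/10·h[1] + 3/10·h[2] + 1/5·h[3] + 1/5·h[4]
  h[2] = 1 + 1/5·h[1] + 1/10·h[2] + 1/5·h[3] + 1/5·h[4]
  h[3] = 1 + 1/5·h[1] + 1/5·h[2] + 3/10·h[3] + 1/10·h[4]
  h[4] = 1 + 3/10·h[1] + 1/5·h[2] + 1/5·h[3] + 1/5·h[4]
Solving the 4×4 linear system over states ≠ 0 gives exactly h = [0, 1800/367, 1650/367, 1795/367, 1995/367] (h[0] = 0 is the target).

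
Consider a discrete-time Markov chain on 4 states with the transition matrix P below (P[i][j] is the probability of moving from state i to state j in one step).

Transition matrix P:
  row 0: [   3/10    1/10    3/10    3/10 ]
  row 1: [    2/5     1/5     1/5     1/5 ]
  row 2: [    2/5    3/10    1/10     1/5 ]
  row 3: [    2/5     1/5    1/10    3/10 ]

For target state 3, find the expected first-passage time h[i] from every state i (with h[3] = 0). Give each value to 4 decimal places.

h = [3.8462, 4.2308, 4.2308, 0.0000]

First-step conditioning: h[3] = 0; for i ≠ 3, h[i] = 1 + Σ_k P[i][k]·h[k].
  h[0] = 1 + 3/10·h[0] + 1/10·h[1] + 3/10·h[2]
  h[1] = 1 + 2/5·h[0] + 1/5·h[1] + 1/5·h[2]
  h[2] = 1 + 2/5·h[0] + 3/10·h[1] + 1/10·h[2]
Solving the 3×3 linear system over states ≠ 3 gives exactly h = [50/13, 55/13, 55/13, 0] (h[3] = 0 is the target).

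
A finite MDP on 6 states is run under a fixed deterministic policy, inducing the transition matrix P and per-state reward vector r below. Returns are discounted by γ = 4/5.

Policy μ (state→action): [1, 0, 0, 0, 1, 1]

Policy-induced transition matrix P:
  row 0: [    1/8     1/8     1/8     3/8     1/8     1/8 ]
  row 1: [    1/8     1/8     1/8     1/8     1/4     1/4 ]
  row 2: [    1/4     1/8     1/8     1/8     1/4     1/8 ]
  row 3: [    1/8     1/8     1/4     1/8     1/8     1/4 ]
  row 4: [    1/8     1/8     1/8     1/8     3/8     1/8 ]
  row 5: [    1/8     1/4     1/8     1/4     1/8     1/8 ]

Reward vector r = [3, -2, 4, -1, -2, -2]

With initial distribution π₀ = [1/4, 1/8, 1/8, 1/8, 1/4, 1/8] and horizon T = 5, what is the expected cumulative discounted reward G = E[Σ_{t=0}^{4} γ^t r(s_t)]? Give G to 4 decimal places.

t=0: π = [0.2500, 0.1250, 0.1250, 0.1250, 0.2500, 0.1250], E[r] = 0.1250, γ^t·E[r] = 0.125000, running G = 0.125000
t=1: π = [0.1406, 0.1406, 0.1406, 0.2031, 0.2188, 0.1563], E[r] = -0.2500, γ^t·E[r] = -0.200000, running G = -0.075000
t=2: π = [0.1426, 0.1445, 0.1504, 0.1797, 0.2148, 0.1680], E[r] = -0.2051, γ^t·E[r] = -0.131250, running G = -0.206250
t=3: π = [0.1438, 0.1460, 0.1475, 0.1816, 0.2156, 0.1655], E[r] = -0.2146, γ^t·E[r] = -0.109875, running G = -0.316125
t=4: π = [0.1434, 0.1457, 0.1477, 0.1816, 0.2156, 0.1660], E[r] = -0.2150, γ^t·E[r] = -0.088050, running G = -0.404175

G = -0.4042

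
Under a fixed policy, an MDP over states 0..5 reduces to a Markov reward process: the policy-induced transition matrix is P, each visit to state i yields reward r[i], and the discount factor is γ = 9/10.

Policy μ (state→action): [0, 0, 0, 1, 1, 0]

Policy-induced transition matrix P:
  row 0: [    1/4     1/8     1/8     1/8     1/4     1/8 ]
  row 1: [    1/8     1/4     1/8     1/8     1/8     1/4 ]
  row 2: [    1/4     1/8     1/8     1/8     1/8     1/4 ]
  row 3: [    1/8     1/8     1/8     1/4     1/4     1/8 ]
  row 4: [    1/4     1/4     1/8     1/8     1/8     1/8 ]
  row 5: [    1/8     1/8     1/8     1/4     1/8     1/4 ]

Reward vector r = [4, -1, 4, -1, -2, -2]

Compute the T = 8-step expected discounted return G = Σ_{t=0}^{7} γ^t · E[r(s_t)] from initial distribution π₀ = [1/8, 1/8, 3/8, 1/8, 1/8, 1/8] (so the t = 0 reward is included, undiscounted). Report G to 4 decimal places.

t=0: π = [0.1250, 0.1250, 0.3750, 0.1250, 0.1250, 0.1250], E[r] = 1.2500, γ^t·E[r] = 1.250000, running G = 1.250000
t=1: π = [0.2031, 0.1563, 0.1250, 0.1563, 0.1563, 0.2031], E[r] = 0.2813, γ^t·E[r] = 0.253125, running G = 1.503125
t=2: π = [0.1855, 0.1641, 0.1250, 0.1699, 0.1699, 0.1855], E[r] = 0.1973, γ^t·E[r] = 0.159785, running G = 1.662910
t=3: π = [0.1851, 0.1667, 0.1250, 0.1694, 0.1694, 0.1843], E[r] = 0.1965, γ^t·E[r] = 0.143273, running G = 1.806183
t=4: π = [0.1849, 0.1670, 0.1250, 0.1692, 0.1693, 0.1845], E[r] = 0.1959, γ^t·E[r] = 0.128505, running G = 1.934688
t=5: π = [0.1849, 0.1670, 0.1250, 0.1692, 0.1693, 0.1846], E[r] = 0.1957, γ^t·E[r] = 0.115555, running G = 2.050243
t=6: π = [0.1849, 0.1670, 0.1250, 0.1692, 0.1693, 0.1846], E[r] = 0.1956, γ^t·E[r] = 0.103973, running G = 2.154216
t=7: π = [0.1849, 0.1670, 0.1250, 0.1692, 0.1693, 0.1846], E[r] = 0.1956, γ^t·E[r] = 0.093571, running G = 2.247787

G = 2.2478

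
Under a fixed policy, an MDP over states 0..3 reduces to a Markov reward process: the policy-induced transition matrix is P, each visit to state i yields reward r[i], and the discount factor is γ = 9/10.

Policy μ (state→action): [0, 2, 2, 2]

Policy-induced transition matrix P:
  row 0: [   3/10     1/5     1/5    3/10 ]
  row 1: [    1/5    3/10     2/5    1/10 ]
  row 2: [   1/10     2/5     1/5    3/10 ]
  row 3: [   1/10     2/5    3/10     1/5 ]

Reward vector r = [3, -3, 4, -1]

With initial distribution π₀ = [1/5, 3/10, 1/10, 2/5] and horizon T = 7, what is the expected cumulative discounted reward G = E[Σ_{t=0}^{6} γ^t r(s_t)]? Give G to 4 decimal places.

G = 1.6200

t=0: π = [0.2000, 0.3000, 0.1000, 0.4000], E[r] = -0.3000, γ^t·E[r] = -0.300000, running G = -0.300000
t=1: π = [0.1700, 0.3300, 0.3000, 0.2000], E[r] = 0.5200, γ^t·E[r] = 0.468000, running G = 0.168000
t=2: π = [0.1670, 0.3330, 0.2860, 0.2140], E[r] = 0.4320, γ^t·E[r] = 0.349920, running G = 0.517920
t=3: π = [0.1667, 0.3333, 0.2880, 0.2120], E[r] = 0.4402, γ^t·E[r] = 0.320906, running G = 0.838826
t=4: π = [0.1667, 0.3333, 0.2879, 0.2121], E[r] = 0.4393, γ^t·E[r] = 0.288238, running G = 1.127064
t=5: π = [0.1667, 0.3333, 0.2879, 0.2121], E[r] = 0.4394, γ^t·E[r] = 0.259462, running G = 1.386526
t=6: π = [0.1667, 0.3333, 0.2879, 0.2121], E[r] = 0.4394, γ^t·E[r] = 0.233512, running G = 1.620038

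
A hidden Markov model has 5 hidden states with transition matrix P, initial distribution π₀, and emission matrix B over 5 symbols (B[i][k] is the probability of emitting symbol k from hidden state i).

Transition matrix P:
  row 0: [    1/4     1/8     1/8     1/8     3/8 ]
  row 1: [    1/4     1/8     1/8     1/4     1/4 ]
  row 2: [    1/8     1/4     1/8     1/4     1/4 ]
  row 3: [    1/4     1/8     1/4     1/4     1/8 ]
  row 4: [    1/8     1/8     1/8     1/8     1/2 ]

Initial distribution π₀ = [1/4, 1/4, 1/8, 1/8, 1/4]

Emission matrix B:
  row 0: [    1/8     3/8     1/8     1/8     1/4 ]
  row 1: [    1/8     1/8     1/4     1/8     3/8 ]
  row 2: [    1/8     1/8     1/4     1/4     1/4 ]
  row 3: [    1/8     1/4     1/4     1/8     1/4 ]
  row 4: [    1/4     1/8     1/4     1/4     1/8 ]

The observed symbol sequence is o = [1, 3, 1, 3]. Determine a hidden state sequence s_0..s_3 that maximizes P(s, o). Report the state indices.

path = [0, 4, 4, 4]

t=0: δ = [9.375e-02, 3.125e-02, 1.562e-02, 3.125e-02, 3.125e-02]  (obs o_0=1)
t=1: δ = [2.930e-03, 1.465e-03, 2.930e-03, 1.465e-03, 8.789e-03]  ψ = [0, 0, 0, 0, 0]  (obs o_1=3)
t=2: δ = [4.120e-04, 1.373e-04, 1.373e-04, 2.747e-04, 5.493e-04]  ψ = [4, 4, 4, 4, 4]  (obs o_2=1)
t=3: δ = [1.287e-05, 8.583e-06, 1.717e-05, 8.583e-06, 6.866e-05]  ψ = [0, 4, 3, 3, 4]  (obs o_3=3)
backtrack: best end state = 4; path = [0, 4, 4, 4]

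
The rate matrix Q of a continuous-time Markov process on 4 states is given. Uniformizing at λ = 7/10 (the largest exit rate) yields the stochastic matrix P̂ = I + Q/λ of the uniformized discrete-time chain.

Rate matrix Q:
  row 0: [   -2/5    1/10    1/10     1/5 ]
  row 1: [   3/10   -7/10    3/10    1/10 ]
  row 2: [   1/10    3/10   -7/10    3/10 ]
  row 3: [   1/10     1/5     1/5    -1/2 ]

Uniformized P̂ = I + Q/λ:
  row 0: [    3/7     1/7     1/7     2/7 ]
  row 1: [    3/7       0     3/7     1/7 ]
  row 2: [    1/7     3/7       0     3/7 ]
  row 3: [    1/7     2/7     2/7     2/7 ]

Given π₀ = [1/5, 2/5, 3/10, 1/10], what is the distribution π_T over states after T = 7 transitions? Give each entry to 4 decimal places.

π = [0.2858, 0.2142, 0.2144, 0.2856]

t=0: π = [0.2000, 0.4000, 0.3000, 0.1000]
t=1: π = [0.3143, 0.1857, 0.2286, 0.2714]
t=2: π = [0.2857, 0.2204, 0.2020, 0.2918]
t=3: π = [0.2875, 0.2108, 0.2187, 0.2831]
t=4: π = [0.2852, 0.2157, 0.2123, 0.2868]
t=5: π = [0.2860, 0.2137, 0.2151, 0.2852]
t=6: π = [0.2856, 0.2145, 0.2139, 0.2859]
t=7: π = [0.2858, 0.2142, 0.2144, 0.2856]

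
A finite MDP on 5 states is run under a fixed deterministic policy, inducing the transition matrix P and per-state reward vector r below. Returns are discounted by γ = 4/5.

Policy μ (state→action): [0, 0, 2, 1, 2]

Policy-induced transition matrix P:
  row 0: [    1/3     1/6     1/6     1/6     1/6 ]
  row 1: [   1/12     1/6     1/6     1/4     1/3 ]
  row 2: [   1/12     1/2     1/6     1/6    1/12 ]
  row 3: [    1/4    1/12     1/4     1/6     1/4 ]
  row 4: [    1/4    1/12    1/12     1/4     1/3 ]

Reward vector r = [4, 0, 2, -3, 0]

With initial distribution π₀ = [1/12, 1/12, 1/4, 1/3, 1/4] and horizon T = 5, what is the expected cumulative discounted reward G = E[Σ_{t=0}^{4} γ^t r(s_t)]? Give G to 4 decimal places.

t=0: π = [0.0833, 0.0833, 0.2500, 0.3333, 0.2500], E[r] = -0.1667, γ^t·E[r] = -0.166667, running G = -0.166667
t=1: π = [0.2014, 0.2014, 0.1736, 0.1944, 0.2292], E[r] = 0.5694, γ^t·E[r] = 0.455556, running G = 0.288889
t=2: π = [0.2043, 0.1892, 0.1638, 0.2025, 0.2402], E[r] = 0.5370, γ^t·E[r] = 0.343704, running G = 0.632593
t=3: π = [0.2082, 0.1844, 0.1635, 0.2024, 0.2415], E[r] = 0.5525, γ^t·E[r] = 0.282864, running G = 0.915457
t=4: π = [0.2094, 0.1842, 0.1634, 0.2022, 0.2409], E[r] = 0.5578, γ^t·E[r] = 0.228491, running G = 1.143947

G = 1.1439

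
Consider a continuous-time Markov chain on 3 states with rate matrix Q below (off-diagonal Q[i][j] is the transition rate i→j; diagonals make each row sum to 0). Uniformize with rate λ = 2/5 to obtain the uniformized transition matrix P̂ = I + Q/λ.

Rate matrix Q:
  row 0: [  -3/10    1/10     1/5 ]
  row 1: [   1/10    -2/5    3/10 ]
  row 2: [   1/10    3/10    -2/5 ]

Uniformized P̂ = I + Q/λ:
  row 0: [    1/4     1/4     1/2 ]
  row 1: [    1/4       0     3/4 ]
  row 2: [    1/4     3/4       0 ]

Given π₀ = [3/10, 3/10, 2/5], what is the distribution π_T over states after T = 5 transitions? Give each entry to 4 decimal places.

t=0: π = [0.3000, 0.3000, 0.4000]
t=1: π = [0.2500, 0.3750, 0.3750]
t=2: π = [0.2500, 0.3438, 0.4063]
t=3: π = [0.2500, 0.3672, 0.3828]
t=4: π = [0.2500, 0.3496, 0.4004]
t=5: π = [0.2500, 0.3628, 0.3872]

π = [0.2500, 0.3628, 0.3872]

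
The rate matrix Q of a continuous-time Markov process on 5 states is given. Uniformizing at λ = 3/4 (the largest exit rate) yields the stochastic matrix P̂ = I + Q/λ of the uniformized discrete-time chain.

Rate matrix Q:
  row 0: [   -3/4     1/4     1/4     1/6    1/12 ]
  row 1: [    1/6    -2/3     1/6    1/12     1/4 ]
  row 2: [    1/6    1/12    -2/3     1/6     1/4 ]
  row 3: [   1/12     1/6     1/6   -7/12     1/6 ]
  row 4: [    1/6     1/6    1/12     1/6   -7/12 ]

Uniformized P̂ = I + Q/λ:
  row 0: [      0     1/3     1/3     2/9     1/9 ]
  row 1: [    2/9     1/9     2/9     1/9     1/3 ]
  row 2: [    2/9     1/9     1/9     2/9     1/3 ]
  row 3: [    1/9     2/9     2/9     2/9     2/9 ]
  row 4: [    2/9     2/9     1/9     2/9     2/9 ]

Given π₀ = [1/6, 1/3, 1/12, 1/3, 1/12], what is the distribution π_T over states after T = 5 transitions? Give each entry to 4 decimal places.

t=0: π = [0.1667, 0.3333, 0.0833, 0.3333, 0.0833]
t=1: π = [0.1481, 0.1944, 0.2222, 0.1852, 0.2500]
t=2: π = [0.1687, 0.1924, 0.1862, 0.2006, 0.2521]
t=3: π = [0.1624, 0.1989, 0.1923, 0.2008, 0.2455]
t=4: π = [0.1638, 0.1968, 0.1916, 0.2001, 0.2476]
t=5: π = [0.1636, 0.1973, 0.1916, 0.2004, 0.2472]

π = [0.1636, 0.1973, 0.1916, 0.2004, 0.2472]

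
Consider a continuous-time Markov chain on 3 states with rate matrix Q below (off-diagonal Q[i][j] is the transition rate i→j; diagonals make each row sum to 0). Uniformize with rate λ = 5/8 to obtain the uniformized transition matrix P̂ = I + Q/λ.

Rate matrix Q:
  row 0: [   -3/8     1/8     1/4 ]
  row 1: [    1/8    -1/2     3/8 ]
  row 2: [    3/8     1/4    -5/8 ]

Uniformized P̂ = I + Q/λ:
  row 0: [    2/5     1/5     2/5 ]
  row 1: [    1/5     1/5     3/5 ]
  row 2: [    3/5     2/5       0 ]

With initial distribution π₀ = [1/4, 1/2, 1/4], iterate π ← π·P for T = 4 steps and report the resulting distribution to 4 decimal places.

π = [0.4164, 0.2680, 0.3156]

t=0: π = [0.2500, 0.5000, 0.2500]
t=1: π = [0.3500, 0.2500, 0.4000]
t=2: π = [0.4300, 0.2800, 0.2900]
t=3: π = [0.4020, 0.2580, 0.3400]
t=4: π = [0.4164, 0.2680, 0.3156]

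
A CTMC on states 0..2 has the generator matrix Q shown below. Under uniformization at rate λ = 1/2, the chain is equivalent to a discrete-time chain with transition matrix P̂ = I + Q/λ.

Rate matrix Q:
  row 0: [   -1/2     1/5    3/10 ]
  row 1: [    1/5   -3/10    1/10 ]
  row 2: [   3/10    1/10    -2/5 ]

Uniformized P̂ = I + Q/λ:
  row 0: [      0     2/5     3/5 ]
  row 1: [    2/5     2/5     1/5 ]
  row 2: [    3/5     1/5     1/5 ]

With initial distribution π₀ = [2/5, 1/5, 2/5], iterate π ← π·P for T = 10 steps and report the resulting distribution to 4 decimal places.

t=0: π = [0.4000, 0.2000, 0.4000]
t=1: π = [0.3200, 0.3200, 0.3600]
t=2: π = [0.3440, 0.3280, 0.3280]
t=3: π = [0.3280, 0.3344, 0.3376]
t=4: π = [0.3363, 0.3325, 0.3312]
t=5: π = [0.3317, 0.3338, 0.3345]
t=6: π = [0.3342, 0.3331, 0.3327]
t=7: π = [0.3328, 0.3335, 0.3337]
t=8: π = [0.3336, 0.3333, 0.3331]
t=9: π = [0.3332, 0.3334, 0.3334]
t=10: π = [0.3334, 0.3333, 0.3333]

π = [0.3334, 0.3333, 0.3333]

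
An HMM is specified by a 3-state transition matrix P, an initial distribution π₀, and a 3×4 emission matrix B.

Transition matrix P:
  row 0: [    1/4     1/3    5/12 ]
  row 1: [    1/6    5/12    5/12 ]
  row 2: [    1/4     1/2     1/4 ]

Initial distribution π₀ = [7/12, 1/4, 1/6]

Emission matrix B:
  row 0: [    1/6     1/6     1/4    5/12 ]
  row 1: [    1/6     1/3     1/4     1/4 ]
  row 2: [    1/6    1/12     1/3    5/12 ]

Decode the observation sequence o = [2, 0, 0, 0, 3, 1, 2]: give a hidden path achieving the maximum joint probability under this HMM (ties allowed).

t=0: δ = [1.458e-01, 6.250e-02, 5.556e-02]  (obs o_0=2)
t=1: δ = [6.076e-03, 8.102e-03, 1.013e-02]  ψ = [0, 0, 0]  (obs o_1=0)
t=2: δ = [4.220e-04, 8.439e-04, 5.626e-04]  ψ = [2, 2, 1]  (obs o_2=0)
t=3: δ = [2.344e-05, 5.861e-05, 5.861e-05]  ψ = [1, 1, 1]  (obs o_3=0)
t=4: δ = [6.105e-06, 7.326e-06, 1.017e-05]  ψ = [2, 2, 1]  (obs o_4=3)
t=5: δ = [4.240e-07, 1.696e-06, 2.544e-07]  ψ = [2, 2, 1]  (obs o_5=1)
t=6: δ = [7.066e-08, 1.766e-07, 2.355e-07]  ψ = [1, 1, 1]  (obs o_6=2)
backtrack: best end state = 2; path = [0, 2, 1, 1, 2, 1, 2]

path = [0, 2, 1, 1, 2, 1, 2]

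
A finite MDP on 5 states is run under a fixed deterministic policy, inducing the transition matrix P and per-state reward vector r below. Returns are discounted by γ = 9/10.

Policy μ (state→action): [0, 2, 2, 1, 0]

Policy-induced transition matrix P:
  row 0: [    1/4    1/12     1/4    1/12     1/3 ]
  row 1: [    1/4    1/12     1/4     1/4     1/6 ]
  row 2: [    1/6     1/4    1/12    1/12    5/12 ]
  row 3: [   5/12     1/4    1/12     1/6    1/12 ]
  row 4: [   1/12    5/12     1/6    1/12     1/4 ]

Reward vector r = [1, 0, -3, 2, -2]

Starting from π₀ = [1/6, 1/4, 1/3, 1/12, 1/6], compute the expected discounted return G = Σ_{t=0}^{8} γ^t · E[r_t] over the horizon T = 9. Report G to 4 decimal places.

G = -3.9455

t=0: π = [0.1667, 0.2500, 0.3333, 0.0833, 0.1667], E[r] = -1.0000, γ^t·E[r] = -1.000000, running G = -1.000000
t=1: π = [0.2083, 0.2083, 0.1667, 0.1319, 0.2847], E[r] = -0.5972, γ^t·E[r] = -0.537500, running G = -1.537500
t=2: π = [0.2106, 0.2280, 0.1765, 0.1291, 0.2558], E[r] = -0.5723, γ^t·E[r] = -0.463594, running G = -2.001094
t=3: π = [0.2142, 0.2195, 0.1778, 0.1321, 0.2565], E[r] = -0.5679, γ^t·E[r] = -0.413965, running G = -2.415059
t=4: π = [0.2145, 0.2205, 0.1770, 0.1309, 0.2572], E[r] = -0.5690, γ^t·E[r] = -0.373307, running G = -2.788365
t=5: π = [0.2142, 0.2204, 0.1773, 0.1310, 0.2572], E[r] = -0.5699, γ^t·E[r] = -0.336530, running G = -3.124896
t=6: π = [0.2142, 0.2204, 0.1772, 0.1310, 0.2572], E[r] = -0.5698, γ^t·E[r] = -0.302829, running G = -3.427725
t=7: π = [0.2142, 0.2204, 0.1772, 0.1310, 0.2572], E[r] = -0.5698, γ^t·E[r] = -0.272538, running G = -3.700263
t=8: π = [0.2142, 0.2204, 0.1772, 0.1310, 0.2572], E[r] = -0.5698, γ^t·E[r] = -0.245281, running G = -3.945544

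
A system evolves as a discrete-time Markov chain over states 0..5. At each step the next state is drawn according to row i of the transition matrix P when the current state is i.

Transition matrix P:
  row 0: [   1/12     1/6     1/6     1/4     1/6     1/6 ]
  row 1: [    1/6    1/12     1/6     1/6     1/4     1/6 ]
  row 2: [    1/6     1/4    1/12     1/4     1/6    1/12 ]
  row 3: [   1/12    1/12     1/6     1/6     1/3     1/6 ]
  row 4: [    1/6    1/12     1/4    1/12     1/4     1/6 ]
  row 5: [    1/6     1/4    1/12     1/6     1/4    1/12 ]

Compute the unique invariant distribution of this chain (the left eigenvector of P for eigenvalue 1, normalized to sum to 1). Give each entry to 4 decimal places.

π = [0.1406, 0.1455, 0.1614, 0.1719, 0.2392, 0.1414]

Balance equations π_j = Σ_i π_i·P[i][j]:
  π_0 = 1/12·π_0 + 1/6·π_1 + 1/6·π_2 + 1/12·π_3 + 1/6·π_4 + 1/6·π_5
  π_1 = 1/6·π_0 + 1/12·π_1 + 1/4·π_2 + 1/12·π_3 + 1/12·π_4 + 1/4·π_5
  π_2 = 1/6·π_0 + 1/6·π_1 + 1/12·π_2 + 1/6·π_3 + 1/4·π_4 + 1/12·π_5
  π_3 = 1/4·π_0 + 1/6·π_1 + 1/4·π_2 + 1/6·π_3 + 1/12·π_4 + 1/6·π_5
  π_4 = 1/6·π_0 + 1/4·π_1 + 1/6·π_2 + 1/3·π_3 + 1/4·π_4 + 1/4·π_5
  normalize: π_0 + π_1 + π_2 + π_3 + π_4 + π_5 = 1
Solving the linear system gives exactly π = [45101/320723, 46671/320723, 3981/24671, 4241/24671, 76704/320723, 45361/320723].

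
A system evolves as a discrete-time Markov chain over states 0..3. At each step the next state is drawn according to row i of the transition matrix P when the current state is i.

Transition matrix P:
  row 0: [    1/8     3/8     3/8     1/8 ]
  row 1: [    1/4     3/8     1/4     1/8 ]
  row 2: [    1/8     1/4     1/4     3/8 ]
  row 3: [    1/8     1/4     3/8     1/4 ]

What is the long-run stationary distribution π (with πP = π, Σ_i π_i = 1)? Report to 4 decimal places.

π = [0.1636, 0.3091, 0.2990, 0.2283]

Balance equations π_j = Σ_i π_i·P[i][j]:
  π_0 = 1/8·π_0 + 1/4·π_1 + 1/8·π_2 + 1/8·π_3
  π_1 = 3/8·π_0 + 3/8·π_1 + 1/4·π_2 + 1/4·π_3
  π_2 = 3/8·π_0 + 1/4·π_1 + 1/4·π_2 + 3/8·π_3
  normalize: π_0 + π_1 + π_2 + π_3 = 1
Solving the linear system gives exactly π = [9/55, 17/55, 148/495, 113/495].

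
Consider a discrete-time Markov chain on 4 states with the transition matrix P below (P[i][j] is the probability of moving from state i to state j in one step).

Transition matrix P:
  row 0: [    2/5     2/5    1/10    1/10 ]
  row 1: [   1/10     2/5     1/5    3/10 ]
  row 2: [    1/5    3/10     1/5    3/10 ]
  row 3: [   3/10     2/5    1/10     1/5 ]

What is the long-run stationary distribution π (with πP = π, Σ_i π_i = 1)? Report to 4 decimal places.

Balance equations π_j = Σ_i π_i·P[i][j]:
  π_0 = 2/5·π_0 + 1/10·π_1 + 1/5·π_2 + 3/10·π_3
  π_1 = 2/5·π_0 + 2/5·π_1 + 3/10·π_2 + 2/5·π_3
  π_2 = 1/10·π_0 + 1/5·π_1 + 1/5·π_2 + 1/10·π_3
  normalize: π_0 + π_1 + π_2 + π_3 = 1
Solving the linear system gives exactly π = [3/13, 5/13, 2/13, 3/13].

π = [0.2308, 0.3846, 0.1538, 0.2308]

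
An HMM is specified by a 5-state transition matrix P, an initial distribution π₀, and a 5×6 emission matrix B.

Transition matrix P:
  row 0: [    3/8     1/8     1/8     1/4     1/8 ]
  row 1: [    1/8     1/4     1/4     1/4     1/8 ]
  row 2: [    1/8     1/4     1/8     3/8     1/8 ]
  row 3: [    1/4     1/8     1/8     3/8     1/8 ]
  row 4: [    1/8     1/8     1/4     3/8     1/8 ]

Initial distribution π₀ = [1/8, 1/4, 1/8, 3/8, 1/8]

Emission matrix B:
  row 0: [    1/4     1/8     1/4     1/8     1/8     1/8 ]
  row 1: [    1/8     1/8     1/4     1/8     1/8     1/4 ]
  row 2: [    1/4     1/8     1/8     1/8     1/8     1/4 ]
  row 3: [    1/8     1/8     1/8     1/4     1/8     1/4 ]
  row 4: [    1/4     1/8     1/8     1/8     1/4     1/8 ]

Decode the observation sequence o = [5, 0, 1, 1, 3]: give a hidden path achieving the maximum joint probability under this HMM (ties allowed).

path = [3, 3, 3, 3, 3]

t=0: δ = [1.562e-02, 6.250e-02, 3.125e-02, 9.375e-02, 1.562e-02]  (obs o_0=5)
t=1: δ = [5.859e-03, 1.953e-03, 3.906e-03, 4.395e-03, 2.930e-03]  ψ = [3, 1, 1, 3, 3]  (obs o_1=0)
t=2: δ = [2.747e-04, 1.221e-04, 9.155e-05, 2.060e-04, 9.155e-05]  ψ = [0, 2, 0, 3, 0]  (obs o_2=1)
t=3: δ = [1.287e-05, 4.292e-06, 4.292e-06, 9.656e-06, 4.292e-06]  ψ = [0, 0, 0, 3, 0]  (obs o_3=1)
t=4: δ = [6.035e-07, 2.012e-07, 2.012e-07, 9.052e-07, 2.012e-07]  ψ = [0, 0, 0, 3, 0]  (obs o_4=3)
backtrack: best end state = 3; path = [3, 3, 3, 3, 3]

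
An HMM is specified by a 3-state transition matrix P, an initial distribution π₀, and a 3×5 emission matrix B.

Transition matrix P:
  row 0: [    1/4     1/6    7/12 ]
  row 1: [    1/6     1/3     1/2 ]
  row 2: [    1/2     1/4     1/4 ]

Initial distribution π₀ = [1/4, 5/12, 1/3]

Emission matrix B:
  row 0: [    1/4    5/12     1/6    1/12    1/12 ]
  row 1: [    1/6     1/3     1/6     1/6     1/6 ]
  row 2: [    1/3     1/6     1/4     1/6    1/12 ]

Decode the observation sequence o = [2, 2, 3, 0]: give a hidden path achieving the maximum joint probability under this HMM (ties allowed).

t=0: δ = [4.167e-02, 6.944e-02, 8.333e-02]  (obs o_0=2)
t=1: δ = [6.944e-03, 3.858e-03, 8.681e-03]  ψ = [2, 1, 1]  (obs o_1=2)
t=2: δ = [3.617e-04, 3.617e-04, 6.752e-04]  ψ = [2, 2, 0]  (obs o_2=3)
t=3: δ = [8.439e-05, 2.813e-05, 7.033e-05]  ψ = [2, 2, 0]  (obs o_3=0)
backtrack: best end state = 0; path = [2, 0, 2, 0]

path = [2, 0, 2, 0]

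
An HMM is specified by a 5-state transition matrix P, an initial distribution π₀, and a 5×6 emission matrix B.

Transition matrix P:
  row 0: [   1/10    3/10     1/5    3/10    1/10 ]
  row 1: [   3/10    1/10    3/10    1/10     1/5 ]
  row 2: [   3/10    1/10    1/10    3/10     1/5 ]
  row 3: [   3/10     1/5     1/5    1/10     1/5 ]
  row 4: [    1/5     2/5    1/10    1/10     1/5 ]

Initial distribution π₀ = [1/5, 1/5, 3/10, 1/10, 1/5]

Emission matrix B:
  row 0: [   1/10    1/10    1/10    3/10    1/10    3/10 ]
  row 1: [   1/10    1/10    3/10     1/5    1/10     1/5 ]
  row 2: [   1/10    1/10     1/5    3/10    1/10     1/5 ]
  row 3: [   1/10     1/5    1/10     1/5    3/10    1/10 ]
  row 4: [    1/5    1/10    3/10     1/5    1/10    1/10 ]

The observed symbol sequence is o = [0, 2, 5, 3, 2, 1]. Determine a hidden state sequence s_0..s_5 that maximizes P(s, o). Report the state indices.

path = [4, 1, 0, 1, 2, 3]

t=0: δ = [2.000e-02, 2.000e-02, 3.000e-02, 1.000e-02, 4.000e-02]  (obs o_0=0)
t=1: δ = [9.000e-04, 4.800e-03, 1.200e-03, 9.000e-04, 2.400e-03]  ψ = [2, 4, 1, 2, 4]  (obs o_1=2)
t=2: δ = [4.320e-04, 1.920e-04, 2.880e-04, 4.800e-05, 9.600e-05]  ψ = [1, 4, 1, 1, 1]  (obs o_2=5)
t=3: δ = [2.592e-05, 2.592e-05, 2.592e-05, 2.592e-05, 1.152e-05]  ψ = [2, 0, 0, 0, 2]  (obs o_3=3)
t=4: δ = [7.776e-07, 2.333e-06, 1.555e-06, 7.776e-07, 1.555e-06]  ψ = [1, 0, 1, 0, 1]  (obs o_4=2)
t=5: δ = [6.998e-08, 6.221e-08, 6.998e-08, 9.331e-08, 4.666e-08]  ψ = [1, 4, 1, 2, 1]  (obs o_5=1)
backtrack: best end state = 3; path = [4, 1, 0, 1, 2, 3]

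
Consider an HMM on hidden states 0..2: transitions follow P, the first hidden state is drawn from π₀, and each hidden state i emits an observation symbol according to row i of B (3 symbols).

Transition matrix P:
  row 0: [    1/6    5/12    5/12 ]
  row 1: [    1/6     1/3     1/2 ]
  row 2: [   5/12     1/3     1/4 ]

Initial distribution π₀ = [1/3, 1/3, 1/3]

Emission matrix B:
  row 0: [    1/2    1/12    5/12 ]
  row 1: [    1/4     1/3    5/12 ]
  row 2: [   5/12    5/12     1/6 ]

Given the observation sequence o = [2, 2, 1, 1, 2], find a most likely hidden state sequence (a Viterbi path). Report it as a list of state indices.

path = [0, 1, 1, 2, 0]

t=0: δ = [1.389e-01, 1.389e-01, 5.556e-02]  (obs o_0=2)
t=1: δ = [9.645e-03, 2.411e-02, 1.157e-02]  ψ = [0, 0, 1]  (obs o_1=2)
t=2: δ = [4.019e-04, 2.679e-03, 5.023e-03]  ψ = [2, 1, 1]  (obs o_2=1)
t=3: δ = [1.744e-04, 5.582e-04, 5.582e-04]  ψ = [2, 2, 1]  (obs o_3=1)
t=4: δ = [9.690e-05, 7.752e-05, 4.651e-05]  ψ = [2, 1, 1]  (obs o_4=2)
backtrack: best end state = 0; path = [0, 1, 1, 2, 0]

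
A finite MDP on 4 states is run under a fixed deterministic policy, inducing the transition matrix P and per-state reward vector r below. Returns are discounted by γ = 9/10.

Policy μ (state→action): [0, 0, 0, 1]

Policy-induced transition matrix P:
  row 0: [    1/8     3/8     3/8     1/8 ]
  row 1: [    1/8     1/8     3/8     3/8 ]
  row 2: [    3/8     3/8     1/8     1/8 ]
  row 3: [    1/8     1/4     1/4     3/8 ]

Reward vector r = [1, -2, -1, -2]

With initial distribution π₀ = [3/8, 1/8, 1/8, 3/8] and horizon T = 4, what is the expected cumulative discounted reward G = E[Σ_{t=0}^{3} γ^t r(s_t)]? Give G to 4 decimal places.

t=0: π = [0.3750, 0.1250, 0.1250, 0.3750], E[r] = -0.7500, γ^t·E[r] = -0.750000, running G = -0.750000
t=1: π = [0.1563, 0.2969, 0.2969, 0.2500], E[r] = -1.2344, γ^t·E[r] = -1.110938, running G = -1.860938
t=2: π = [0.1992, 0.2695, 0.2695, 0.2617], E[r] = -1.1328, γ^t·E[r] = -0.917578, running G = -2.778516
t=3: π = [0.1924, 0.2749, 0.2749, 0.2578], E[r] = -1.1479, γ^t·E[r] = -0.836855, running G = -3.615371

G = -3.6154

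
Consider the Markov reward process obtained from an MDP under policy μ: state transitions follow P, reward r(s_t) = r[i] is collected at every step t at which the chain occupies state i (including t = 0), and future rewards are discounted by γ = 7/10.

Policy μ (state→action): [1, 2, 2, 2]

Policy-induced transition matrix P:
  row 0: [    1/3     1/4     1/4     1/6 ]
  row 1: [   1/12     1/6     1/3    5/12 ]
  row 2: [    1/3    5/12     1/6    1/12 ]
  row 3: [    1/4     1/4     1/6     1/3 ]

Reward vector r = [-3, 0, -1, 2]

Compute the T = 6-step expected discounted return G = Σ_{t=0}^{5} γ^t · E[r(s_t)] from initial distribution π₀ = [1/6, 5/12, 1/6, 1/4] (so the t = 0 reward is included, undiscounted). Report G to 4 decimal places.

t=0: π = [0.1667, 0.4167, 0.1667, 0.2500], E[r] = -0.1667, γ^t·E[r] = -0.166667, running G = -0.166667
t=1: π = [0.2083, 0.2431, 0.2500, 0.2986], E[r] = -0.2778, γ^t·E[r] = -0.194444, running G = -0.361111
t=2: π = [0.2477, 0.2714, 0.2245, 0.2564], E[r] = -0.4549, γ^t·E[r] = -0.222882, running G = -0.583993
t=3: π = [0.2441, 0.2648, 0.2325, 0.2585], E[r] = -0.4478, γ^t·E[r] = -0.153602, running G = -0.737595
t=4: π = [0.2456, 0.2667, 0.2311, 0.2566], E[r] = -0.4547, γ^t·E[r] = -0.109185, running G = -0.846781
t=5: π = [0.2453, 0.2663, 0.2316, 0.2568], E[r] = -0.4537, γ^t·E[r] = -0.076260, running G = -0.923040

G = -0.9230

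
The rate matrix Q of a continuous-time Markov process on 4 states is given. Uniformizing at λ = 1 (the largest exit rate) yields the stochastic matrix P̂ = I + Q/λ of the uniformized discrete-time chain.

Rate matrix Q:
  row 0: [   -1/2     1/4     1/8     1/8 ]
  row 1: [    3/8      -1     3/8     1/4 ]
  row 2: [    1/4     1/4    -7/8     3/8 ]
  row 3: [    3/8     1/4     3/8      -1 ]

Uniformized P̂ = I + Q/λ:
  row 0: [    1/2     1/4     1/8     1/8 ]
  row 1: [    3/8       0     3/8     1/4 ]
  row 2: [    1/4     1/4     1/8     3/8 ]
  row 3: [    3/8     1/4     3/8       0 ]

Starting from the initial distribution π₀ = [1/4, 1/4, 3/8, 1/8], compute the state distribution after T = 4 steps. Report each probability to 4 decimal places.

t=0: π = [0.2500, 0.2500, 0.3750, 0.1250]
t=1: π = [0.3594, 0.1875, 0.2188, 0.2344]
t=2: π = [0.3926, 0.2031, 0.2305, 0.1738]
t=3: π = [0.3953, 0.1992, 0.2192, 0.1863]
t=4: π = [0.3970, 0.2002, 0.2214, 0.1814]

π = [0.3970, 0.2002, 0.2214, 0.1814]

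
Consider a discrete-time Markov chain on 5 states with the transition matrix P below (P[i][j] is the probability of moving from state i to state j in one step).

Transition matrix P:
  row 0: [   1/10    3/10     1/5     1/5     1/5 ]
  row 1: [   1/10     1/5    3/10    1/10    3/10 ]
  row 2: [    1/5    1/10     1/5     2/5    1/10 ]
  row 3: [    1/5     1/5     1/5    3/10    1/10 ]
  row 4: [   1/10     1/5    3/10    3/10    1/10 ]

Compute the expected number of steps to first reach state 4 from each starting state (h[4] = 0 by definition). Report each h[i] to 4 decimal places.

First-step conditioning: h[4] = 0; for i ≠ 4, h[i] = 1 + Σ_k P[i][k]·h[k].
  h[0] = 1 + 1/10·h[0] + 3/10·h[1] + 1/5·h[2] + 1/5·h[3]
  h[1] = 1 + 1/10·h[0] + 1/5·h[1] + 3/10·h[2] + 1/10·h[3]
  h[2] = 1 + 1/5·h[0] + 1/10·h[1] + 1/5·h[2] + 2/5·h[3]
  h[3] = 1 + 1/5·h[0] + 1/5·h[1] + 1/5·h[2] + 3/10·h[3]
Solving the 4×4 linear system over states ≠ 4 gives exactly h = [10000/1741, 9110/1741, 11420/1741, 11210/1741, 0] (h[4] = 0 is the target).

h = [5.7438, 5.2326, 6.5594, 6.4388, 0.0000]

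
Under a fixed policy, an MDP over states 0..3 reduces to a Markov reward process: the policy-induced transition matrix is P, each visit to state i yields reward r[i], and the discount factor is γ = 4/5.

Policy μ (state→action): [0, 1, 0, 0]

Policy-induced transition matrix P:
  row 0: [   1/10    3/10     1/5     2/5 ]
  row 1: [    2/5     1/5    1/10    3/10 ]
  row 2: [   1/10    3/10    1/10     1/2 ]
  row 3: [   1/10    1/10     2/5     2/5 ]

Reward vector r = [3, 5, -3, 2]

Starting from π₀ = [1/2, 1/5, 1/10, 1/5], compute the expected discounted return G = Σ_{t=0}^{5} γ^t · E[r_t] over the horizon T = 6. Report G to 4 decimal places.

t=0: π = [0.5000, 0.2000, 0.1000, 0.2000], E[r] = 2.6000, γ^t·E[r] = 2.600000, running G = 2.600000
t=1: π = [0.1600, 0.2400, 0.2100, 0.3900], E[r] = 1.8300, γ^t·E[r] = 1.464000, running G = 4.064000
t=2: π = [0.1720, 0.1980, 0.2330, 0.3970], E[r] = 1.6010, γ^t·E[r] = 1.024640, running G = 5.088640
t=3: π = [0.1594, 0.2008, 0.2363, 0.4035], E[r] = 1.5803, γ^t·E[r] = 0.809114, running G = 5.897754
t=4: π = [0.1602, 0.1992, 0.2370, 0.4036], E[r] = 1.5730, γ^t·E[r] = 0.644280, running G = 6.542034
t=5: π = [0.1598, 0.1994, 0.2371, 0.4038], E[r] = 1.5724, γ^t·E[r] = 0.515252, running G = 7.057286

G = 7.0573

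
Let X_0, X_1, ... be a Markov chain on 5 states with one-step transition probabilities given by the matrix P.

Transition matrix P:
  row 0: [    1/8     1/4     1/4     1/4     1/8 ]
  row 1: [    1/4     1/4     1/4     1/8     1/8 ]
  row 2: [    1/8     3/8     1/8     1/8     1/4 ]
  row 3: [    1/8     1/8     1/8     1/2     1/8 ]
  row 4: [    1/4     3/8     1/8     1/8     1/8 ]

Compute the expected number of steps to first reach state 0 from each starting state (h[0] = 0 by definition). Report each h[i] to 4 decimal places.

h = [0.0000, 4.9492, 5.4915, 5.8305, 4.8814]

First-step conditioning: h[0] = 0; for i ≠ 0, h[i] = 1 + Σ_k P[i][k]·h[k].
  h[1] = 1 + 1/4·h[1] + 1/4·h[2] + 1/8·h[3] + 1/8·h[4]
  h[2] = 1 + 3/8·h[1] + 1/8·h[2] + 1/8·h[3] + 1/4·h[4]
  h[3] = 1 + 1/8·h[1] + 1/8·h[2] + 1/2·h[3] + 1/8·h[4]
  h[4] = 1 + 3/8·h[1] + 1/8·h[2] + 1/8·h[3] + 1/8·h[4]
Solving the 4×4 linear system over states ≠ 0 gives exactly h = [0, 292/59, 324/59, 344/59, 288/59] (h[0] = 0 is the target).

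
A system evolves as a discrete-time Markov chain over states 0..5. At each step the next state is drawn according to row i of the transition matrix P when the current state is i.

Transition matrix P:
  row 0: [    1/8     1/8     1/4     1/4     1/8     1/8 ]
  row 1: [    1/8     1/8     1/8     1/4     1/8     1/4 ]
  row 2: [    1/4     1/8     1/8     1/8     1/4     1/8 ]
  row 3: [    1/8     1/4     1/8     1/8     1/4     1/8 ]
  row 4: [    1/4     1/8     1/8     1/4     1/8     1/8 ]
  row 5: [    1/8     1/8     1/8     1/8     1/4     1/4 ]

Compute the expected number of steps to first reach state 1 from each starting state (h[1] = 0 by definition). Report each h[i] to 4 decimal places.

First-step conditioning: h[1] = 0; for i ≠ 1, h[i] = 1 + Σ_k P[i][k]·h[k].
  h[0] = 1 + 1/8·h[0] + 1/4·h[2] + 1/4·h[3] + 1/8·h[4] + 1/8·h[5]
  h[2] = 1 + 1/4·h[0] + 1/8·h[2] + 1/8·h[3] + 1/4·h[4] + 1/8·h[5]
  h[3] = 1 + 1/8·h[0] + 1/8·h[2] + 1/8·h[3] + 1/4·h[4] + 1/8·h[5]
  h[4] = 1 + 1/4·h[0] + 1/8·h[2] + 1/4·h[3] + 1/8·h[4] + 1/8·h[5]
  h[5] = 1 + 1/8·h[0] + 1/8·h[2] + 1/8·h[3] + 1/4·h[4] + 1/4·h[5]
Solving the 5×5 linear system over states ≠ 1 gives exactly h = [36288/5389, 0, 36736/5389, 32200/5389, 36232/5389, 36800/5389] (h[1] = 0 is the target).

h = [6.7337, 0.0000, 6.8168, 5.9751, 6.7233, 6.8287]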